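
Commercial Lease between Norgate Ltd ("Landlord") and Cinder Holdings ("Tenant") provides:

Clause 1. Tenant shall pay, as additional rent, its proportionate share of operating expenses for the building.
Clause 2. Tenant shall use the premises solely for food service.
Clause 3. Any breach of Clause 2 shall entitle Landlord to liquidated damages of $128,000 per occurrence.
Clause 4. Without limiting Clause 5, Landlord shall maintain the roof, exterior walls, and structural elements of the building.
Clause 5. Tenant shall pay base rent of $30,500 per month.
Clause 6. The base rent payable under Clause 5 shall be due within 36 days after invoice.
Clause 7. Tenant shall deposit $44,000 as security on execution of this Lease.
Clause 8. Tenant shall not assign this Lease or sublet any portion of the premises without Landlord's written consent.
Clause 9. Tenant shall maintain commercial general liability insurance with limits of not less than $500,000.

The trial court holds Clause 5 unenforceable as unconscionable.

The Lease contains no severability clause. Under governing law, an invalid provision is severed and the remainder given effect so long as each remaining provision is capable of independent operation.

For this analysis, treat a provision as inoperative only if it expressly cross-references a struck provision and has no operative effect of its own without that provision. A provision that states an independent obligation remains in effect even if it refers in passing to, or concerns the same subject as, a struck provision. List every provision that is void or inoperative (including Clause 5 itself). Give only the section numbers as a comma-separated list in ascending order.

Clause 5 is struck. Clause 6 operates only by reference to Clause 5, so it falls with Clause 5. Clause 4 mentions Clause 5 but its own obligation stands independently of Clause 5, so Clause 4 is not affected. Under the stated default rule, only provisions that cannot operate independently fall away; the rest are enforced. The provisions still in force are Clause 1, Clause 2, Clause 3, Clause 4, Clause 7, Clause 8, and Clause 9.

5, 6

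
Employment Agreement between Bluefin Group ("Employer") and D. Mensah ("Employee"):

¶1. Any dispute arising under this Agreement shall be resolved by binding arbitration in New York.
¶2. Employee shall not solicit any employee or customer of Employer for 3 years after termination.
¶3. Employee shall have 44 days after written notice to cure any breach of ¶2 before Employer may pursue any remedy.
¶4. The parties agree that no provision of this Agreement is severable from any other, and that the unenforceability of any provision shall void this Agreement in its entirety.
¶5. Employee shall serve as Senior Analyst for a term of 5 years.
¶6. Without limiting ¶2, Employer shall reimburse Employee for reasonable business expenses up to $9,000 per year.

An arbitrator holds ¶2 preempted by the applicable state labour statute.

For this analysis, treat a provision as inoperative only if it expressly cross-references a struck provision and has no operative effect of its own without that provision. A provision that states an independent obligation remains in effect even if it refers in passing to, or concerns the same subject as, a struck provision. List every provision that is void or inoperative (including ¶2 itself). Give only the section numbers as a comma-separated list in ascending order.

1, 2, 3, 4, 5, 6

¶2 is struck. ¶3 has no operative effect of its own apart from ¶2 and is therefore inoperative. ¶4 provides that the Agreement is not severable, so the invalidity of any one provision voids the entire Agreement. No provision of the Agreement survives.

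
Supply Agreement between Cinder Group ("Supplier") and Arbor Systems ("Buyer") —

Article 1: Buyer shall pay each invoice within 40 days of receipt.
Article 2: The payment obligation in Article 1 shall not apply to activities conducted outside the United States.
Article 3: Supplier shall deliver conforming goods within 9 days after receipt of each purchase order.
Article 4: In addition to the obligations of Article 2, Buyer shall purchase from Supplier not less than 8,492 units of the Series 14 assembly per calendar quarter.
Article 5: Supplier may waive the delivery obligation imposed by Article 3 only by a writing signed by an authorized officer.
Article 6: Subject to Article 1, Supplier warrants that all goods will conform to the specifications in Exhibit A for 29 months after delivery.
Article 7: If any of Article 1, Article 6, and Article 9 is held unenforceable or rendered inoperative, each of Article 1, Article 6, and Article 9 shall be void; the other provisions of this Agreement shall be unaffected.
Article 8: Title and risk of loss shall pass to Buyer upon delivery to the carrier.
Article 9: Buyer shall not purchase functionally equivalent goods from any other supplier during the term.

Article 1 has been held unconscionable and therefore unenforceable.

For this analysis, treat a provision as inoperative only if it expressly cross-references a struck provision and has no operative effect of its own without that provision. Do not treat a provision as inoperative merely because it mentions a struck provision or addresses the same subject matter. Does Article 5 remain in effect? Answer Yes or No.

Article 1 is struck. Article 2 does nothing except set the carve-out from the payment obligation by reference to Article 1; with Article 1 gone it has no independent effect and is inoperative. Although Article 4 refers to Article 2, its operative terms do not depend on Article 2, so it remains in effect. Article 7 declares Article 1, Article 6, and Article 9 mutually dependent; since one of them has fallen, all of them are of no effect. That brings down Article 6 and Article 9 as well. The remainder continues in force under Article 7. That leaves Article 3, Article 4, Article 5, Article 7, and Article 8 in effect. Article 5 is among the surviving provisions, so the answer is yes.

Yes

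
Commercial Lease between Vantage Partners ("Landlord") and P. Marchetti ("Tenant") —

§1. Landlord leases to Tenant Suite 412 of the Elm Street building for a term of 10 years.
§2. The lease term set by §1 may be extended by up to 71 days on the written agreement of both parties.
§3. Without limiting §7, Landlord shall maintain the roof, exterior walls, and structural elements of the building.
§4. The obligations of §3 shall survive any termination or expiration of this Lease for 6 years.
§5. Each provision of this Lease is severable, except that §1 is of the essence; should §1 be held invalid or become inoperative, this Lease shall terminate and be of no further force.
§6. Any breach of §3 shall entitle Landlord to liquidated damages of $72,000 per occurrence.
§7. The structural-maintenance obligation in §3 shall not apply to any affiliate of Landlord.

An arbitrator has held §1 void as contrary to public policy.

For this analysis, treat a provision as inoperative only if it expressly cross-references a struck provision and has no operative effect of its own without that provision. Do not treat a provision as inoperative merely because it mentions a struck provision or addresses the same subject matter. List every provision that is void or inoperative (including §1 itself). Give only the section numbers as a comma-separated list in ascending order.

§1 is struck. §2 has no operative effect of its own apart from §1 and is therefore inoperative. §5 makes §1 an essential term, and §1 is the provision held invalid; under §5, the entire Lease is therefore void. No provision of the Lease survives.

1, 2, 3, 4, 5, 6, 7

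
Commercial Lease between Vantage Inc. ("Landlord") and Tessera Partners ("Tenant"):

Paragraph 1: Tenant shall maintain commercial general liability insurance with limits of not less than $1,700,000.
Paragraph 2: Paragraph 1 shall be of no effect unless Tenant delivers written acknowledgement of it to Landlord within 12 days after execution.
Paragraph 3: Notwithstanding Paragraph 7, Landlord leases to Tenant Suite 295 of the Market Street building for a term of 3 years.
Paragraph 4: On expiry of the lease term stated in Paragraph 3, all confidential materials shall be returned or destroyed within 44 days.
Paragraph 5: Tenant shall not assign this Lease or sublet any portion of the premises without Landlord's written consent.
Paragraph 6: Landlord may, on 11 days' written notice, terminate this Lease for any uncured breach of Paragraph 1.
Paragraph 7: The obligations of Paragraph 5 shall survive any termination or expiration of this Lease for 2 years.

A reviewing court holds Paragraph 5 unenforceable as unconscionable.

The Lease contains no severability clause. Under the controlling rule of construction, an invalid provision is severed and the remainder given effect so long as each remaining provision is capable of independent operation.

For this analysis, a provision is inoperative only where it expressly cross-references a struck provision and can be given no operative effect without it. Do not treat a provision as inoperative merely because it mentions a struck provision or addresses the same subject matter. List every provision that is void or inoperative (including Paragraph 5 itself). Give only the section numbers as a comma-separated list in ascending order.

Paragraph 5 is struck. Paragraph 7 operates only by reference to Paragraph 5, so it falls with Paragraph 5. Although Paragraph 3 refers to Paragraph 7, its operative terms do not depend on Paragraph 7, so it remains in effect. Under the stated default rule, only provisions that cannot operate independently fall away; the rest are enforced. Paragraph 1, Paragraph 2, Paragraph 3, Paragraph 4, and Paragraph 6 remain in effect.

5, 7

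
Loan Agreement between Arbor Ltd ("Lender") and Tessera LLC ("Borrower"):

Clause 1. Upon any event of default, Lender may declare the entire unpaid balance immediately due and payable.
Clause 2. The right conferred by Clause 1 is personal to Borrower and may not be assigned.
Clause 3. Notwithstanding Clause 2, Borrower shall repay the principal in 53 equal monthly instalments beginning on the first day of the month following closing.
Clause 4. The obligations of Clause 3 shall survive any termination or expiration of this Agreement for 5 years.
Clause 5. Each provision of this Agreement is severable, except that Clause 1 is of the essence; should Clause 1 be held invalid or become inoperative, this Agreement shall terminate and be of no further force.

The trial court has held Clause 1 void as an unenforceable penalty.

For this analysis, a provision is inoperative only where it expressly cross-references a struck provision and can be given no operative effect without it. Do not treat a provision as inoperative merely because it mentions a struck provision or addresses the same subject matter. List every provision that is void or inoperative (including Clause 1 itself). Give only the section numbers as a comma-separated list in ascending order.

Clause 1 is struck. Clause 2 has no operative effect of its own apart from Clause 1 and is therefore inoperative. Clause 5 makes Clause 1 an essential term, and Clause 1 is the provision held invalid; under Clause 5, the entire Agreement is therefore void. No provision of the Agreement survives.

1, 2, 3, 4, 5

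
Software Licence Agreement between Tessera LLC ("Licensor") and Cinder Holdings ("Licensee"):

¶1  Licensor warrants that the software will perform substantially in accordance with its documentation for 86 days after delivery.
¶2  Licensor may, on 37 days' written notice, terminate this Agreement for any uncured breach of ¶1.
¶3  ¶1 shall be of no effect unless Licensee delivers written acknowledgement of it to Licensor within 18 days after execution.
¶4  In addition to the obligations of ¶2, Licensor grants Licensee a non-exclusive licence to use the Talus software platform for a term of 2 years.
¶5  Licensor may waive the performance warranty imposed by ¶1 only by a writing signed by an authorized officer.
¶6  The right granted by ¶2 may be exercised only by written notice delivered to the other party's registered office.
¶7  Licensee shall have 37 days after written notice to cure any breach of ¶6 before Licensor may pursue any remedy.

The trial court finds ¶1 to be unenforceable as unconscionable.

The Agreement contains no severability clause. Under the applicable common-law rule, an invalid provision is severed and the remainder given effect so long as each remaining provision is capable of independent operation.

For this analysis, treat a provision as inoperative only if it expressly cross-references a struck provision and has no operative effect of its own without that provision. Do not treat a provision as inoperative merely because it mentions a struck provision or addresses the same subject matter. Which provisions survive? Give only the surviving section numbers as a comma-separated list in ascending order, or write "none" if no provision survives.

4

¶1 is struck. ¶2 merely fixes the termination right for breach of ¶1; with ¶1 gone it has nothing to operate on and falls away. The only function of ¶3 is the acknowledgement condition for ¶1, so it cannot stand once ¶1 is removed. ¶5 merely fixes the waiver condition for ¶1; with ¶1 gone it has nothing to operate on and falls away. ¶6 merely fixes the notice requirement for ¶2; with ¶2 gone it has nothing to operate on and falls away. ¶7 operates only by reference to ¶6, so it falls with ¶6. Although ¶4 refers to ¶2, its operative terms do not depend on ¶2, so it remains in effect. Under the stated default rule, only provisions that cannot operate independently fall away; the rest are enforced. Only ¶4 remains in effect.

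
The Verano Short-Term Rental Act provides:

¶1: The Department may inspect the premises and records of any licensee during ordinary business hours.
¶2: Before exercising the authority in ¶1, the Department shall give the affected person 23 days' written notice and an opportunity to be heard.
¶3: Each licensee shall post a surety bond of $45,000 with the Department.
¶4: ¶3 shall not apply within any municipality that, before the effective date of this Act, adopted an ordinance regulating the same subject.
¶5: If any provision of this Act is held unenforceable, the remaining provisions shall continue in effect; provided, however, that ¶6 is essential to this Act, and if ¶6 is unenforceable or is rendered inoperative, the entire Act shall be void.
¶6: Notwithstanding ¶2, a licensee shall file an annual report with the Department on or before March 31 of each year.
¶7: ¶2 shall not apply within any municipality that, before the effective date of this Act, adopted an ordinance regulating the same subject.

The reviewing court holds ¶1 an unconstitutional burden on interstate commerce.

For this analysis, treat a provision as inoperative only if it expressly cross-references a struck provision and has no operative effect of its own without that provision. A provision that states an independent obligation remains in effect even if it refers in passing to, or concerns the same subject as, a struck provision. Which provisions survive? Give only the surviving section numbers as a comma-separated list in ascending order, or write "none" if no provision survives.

¶1 is struck. ¶2 operates only by reference to ¶1, so it falls with ¶1. ¶7 merely fixes the local-preemption carve-out from ¶2; with ¶2 gone it has nothing to operate on and falls away. Although ¶6 refers to ¶2, its operative terms do not depend on ¶2, so it remains in effect. ¶5 makes ¶6 an essential term, but ¶6 is unaffected, so the severability proviso in ¶5 preserves the remaining provisions. The provisions still in force are ¶3, ¶4, ¶5, and ¶6.

3, 4, 5, 6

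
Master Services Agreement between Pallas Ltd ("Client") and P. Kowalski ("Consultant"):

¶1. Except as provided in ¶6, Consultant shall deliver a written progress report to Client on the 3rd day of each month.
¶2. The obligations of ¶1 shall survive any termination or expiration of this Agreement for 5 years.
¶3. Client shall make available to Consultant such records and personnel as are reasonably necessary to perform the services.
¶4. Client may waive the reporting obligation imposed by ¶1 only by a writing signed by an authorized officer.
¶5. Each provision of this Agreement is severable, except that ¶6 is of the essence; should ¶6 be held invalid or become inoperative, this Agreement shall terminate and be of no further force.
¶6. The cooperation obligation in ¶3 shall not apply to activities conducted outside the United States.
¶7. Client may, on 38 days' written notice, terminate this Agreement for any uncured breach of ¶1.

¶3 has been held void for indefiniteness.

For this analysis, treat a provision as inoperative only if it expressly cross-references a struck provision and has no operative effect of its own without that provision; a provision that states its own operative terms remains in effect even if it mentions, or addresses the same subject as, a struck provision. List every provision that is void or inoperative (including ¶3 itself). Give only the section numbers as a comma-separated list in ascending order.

1, 2, 3, 4, 5, 6, 7

¶3 is struck. ¶6 operates only by reference to ¶3, so it falls with ¶3. ¶5 makes ¶6 an essential term, and ¶6 has been rendered inoperative by the cascade; under ¶5, the entire Agreement is therefore void. No provision of the Agreement survives.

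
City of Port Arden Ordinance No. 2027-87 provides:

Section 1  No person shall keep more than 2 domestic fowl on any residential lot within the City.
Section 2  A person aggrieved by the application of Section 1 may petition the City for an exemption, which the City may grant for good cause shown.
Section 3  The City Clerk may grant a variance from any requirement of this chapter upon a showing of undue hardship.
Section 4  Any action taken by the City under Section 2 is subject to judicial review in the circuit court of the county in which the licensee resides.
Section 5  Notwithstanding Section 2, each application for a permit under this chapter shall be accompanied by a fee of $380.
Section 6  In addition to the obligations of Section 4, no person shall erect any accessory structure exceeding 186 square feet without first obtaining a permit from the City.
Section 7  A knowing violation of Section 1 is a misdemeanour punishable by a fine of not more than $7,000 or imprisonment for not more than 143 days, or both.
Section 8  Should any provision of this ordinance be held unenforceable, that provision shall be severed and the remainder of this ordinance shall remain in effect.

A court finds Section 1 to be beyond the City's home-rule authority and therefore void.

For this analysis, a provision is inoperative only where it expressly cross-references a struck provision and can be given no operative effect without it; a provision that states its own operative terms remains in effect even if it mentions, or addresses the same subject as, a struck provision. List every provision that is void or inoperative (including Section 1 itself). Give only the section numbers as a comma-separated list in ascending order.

1, 2, 4, 7

Section 1 is struck. Section 2 operates only by reference to Section 1, so it falls with Section 1. Section 7 operates only by reference to Section 1, so it falls with Section 1. Section 4 has no operative effect of its own apart from Section 2 and is therefore inoperative. Section 5 mentions Section 2 but its own obligation stands independently of Section 2, so Section 5 is not affected. Section 6 mentions Section 4 but its own obligation stands independently of Section 4, so Section 6 is not affected. Under the severability clause in Section 8, the remaining provisions continue in force. Section 3, Section 5, Section 6, and Section 8 remain in effect.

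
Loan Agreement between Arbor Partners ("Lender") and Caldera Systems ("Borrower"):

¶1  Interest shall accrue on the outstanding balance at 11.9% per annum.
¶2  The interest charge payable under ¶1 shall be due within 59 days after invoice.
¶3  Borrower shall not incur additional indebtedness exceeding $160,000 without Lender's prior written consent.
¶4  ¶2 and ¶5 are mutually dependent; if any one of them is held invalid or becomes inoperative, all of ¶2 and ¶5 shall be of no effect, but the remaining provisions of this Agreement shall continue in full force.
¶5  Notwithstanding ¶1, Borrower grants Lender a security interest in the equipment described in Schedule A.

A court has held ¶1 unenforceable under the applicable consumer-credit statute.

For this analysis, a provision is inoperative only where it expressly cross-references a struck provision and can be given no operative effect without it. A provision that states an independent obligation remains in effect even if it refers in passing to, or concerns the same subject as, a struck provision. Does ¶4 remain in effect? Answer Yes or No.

Yes

¶1 is struck. ¶2 has no operative effect of its own apart from ¶1 and is therefore inoperative. ¶4 declares ¶2 and ¶5 mutually dependent; since one of them has fallen, all of them are of no effect. That brings down ¶5 as well. The remainder continues in force under ¶4. The provisions still in force are ¶3 and ¶4. ¶4 is among the surviving provisions, so the answer is yes.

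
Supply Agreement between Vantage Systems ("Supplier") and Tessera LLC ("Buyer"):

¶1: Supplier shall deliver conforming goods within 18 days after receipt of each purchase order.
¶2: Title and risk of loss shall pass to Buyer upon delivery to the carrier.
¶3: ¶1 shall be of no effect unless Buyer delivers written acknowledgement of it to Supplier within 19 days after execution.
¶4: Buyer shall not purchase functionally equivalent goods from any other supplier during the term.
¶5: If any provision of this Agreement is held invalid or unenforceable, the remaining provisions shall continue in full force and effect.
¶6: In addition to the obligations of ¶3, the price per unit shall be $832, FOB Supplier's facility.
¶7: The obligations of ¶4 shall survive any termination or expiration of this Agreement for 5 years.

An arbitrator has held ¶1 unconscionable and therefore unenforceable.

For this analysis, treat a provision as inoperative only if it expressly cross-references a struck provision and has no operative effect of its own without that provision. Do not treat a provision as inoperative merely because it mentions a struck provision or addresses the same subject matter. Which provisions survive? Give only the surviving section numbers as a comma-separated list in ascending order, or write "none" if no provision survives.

¶1 is struck. ¶3 has no operative effect of its own apart from ¶1 and is therefore inoperative. ¶6 mentions ¶3 but its own obligation stands independently of ¶3, so ¶6 is not affected. Under the severability clause in ¶5, the remaining provisions continue in force. That leaves ¶2, ¶4, ¶5, ¶6, and ¶7 in effect.

2, 4, 5, 6, 7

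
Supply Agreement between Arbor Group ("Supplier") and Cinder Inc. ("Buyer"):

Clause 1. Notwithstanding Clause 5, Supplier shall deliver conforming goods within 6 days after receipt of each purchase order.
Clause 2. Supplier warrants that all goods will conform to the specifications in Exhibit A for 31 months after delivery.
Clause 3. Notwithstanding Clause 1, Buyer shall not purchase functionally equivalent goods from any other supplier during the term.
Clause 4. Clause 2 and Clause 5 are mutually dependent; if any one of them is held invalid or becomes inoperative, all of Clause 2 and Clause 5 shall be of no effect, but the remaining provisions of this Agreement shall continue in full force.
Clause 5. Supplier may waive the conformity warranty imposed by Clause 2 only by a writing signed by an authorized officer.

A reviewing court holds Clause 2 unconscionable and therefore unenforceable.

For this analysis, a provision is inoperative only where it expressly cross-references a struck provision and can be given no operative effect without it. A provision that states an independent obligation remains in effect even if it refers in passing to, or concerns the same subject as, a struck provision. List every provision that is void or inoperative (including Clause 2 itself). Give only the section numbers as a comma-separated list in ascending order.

2, 5

Clause 2 is struck. The only function of Clause 5 is the waiver condition for Clause 2, so it cannot stand once Clause 2 is removed. Clause 1 mentions Clause 5 but its own obligation stands independently of Clause 5, so Clause 1 is not affected. Clause 4 declares Clause 2 and Clause 5 mutually dependent; since one of them has fallen, all of them are of no effect. The remainder continues in force under Clause 4. The provisions still in force are Clause 1, Clause 3, and Clause 4.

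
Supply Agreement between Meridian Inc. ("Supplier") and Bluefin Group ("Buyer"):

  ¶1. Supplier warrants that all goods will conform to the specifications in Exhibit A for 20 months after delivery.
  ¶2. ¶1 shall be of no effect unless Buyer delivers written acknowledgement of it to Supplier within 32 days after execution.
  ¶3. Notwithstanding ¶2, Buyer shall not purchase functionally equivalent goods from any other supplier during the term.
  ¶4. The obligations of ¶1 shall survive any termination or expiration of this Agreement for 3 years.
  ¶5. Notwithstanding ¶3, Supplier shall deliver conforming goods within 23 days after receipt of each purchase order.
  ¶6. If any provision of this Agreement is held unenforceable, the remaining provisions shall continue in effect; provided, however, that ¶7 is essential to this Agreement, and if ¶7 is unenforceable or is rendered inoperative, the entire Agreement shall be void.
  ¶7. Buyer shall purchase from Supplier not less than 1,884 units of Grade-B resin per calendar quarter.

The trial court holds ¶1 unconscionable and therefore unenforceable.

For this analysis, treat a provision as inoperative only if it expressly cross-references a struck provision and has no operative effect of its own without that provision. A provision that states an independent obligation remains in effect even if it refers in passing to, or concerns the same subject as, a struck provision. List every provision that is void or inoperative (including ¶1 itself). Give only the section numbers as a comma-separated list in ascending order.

1, 2, 4

¶1 is struck. The only function of ¶2 is the acknowledgement condition for ¶1, so it cannot stand once ¶1 is removed. ¶4 has no operative effect of its own apart from ¶1 and is therefore inoperative. ¶3 mentions ¶2 but its own obligation stands independently of ¶2, so ¶3 is not affected. ¶6 makes ¶7 an essential term, but ¶7 is unaffected, so the severability proviso in ¶6 preserves the remaining provisions. The provisions still in force are ¶3, ¶5, ¶6, and ¶7.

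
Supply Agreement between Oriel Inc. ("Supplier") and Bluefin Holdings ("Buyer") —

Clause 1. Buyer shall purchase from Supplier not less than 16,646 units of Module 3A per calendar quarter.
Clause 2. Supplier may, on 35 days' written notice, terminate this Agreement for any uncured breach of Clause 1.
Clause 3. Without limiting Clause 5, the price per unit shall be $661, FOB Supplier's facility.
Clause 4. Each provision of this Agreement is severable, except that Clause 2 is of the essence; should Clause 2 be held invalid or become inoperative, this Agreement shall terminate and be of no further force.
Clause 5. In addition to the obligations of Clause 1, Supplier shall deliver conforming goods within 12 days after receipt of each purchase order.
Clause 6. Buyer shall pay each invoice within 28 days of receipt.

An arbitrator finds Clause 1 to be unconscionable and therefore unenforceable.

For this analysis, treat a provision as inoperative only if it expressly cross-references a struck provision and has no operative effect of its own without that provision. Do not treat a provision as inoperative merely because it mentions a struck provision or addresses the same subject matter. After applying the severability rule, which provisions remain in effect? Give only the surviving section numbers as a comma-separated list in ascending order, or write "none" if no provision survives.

none

Clause 1 is struck. The only function of Clause 2 is the termination right for breach of Clause 1, so it cannot stand once Clause 1 is removed. Clause 4 makes Clause 2 an essential term, and Clause 2 has been rendered inoperative by the cascade; under Clause 4, the entire Agreement is therefore void. No provision of the Agreement survives.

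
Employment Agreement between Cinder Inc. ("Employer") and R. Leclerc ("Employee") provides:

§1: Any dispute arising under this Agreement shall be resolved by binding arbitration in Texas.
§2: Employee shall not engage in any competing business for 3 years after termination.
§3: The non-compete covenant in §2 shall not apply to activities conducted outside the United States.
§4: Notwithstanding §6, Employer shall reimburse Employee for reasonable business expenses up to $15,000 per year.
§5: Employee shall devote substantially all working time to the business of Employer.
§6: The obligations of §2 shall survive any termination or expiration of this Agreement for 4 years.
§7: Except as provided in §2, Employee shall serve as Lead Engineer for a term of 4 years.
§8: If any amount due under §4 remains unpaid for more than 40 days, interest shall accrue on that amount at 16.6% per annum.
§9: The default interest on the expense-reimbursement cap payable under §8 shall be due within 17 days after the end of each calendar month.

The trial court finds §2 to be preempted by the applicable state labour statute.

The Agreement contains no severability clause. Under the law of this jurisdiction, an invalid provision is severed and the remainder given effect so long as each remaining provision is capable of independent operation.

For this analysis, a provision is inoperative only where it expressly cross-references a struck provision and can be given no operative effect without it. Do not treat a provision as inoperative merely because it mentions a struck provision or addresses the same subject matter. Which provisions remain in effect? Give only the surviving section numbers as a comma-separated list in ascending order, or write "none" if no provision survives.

1, 4, 5, 7, 8, 9

§2 is struck. §3 has no operative effect of its own apart from §2 and is therefore inoperative. The only function of §6 is the survival period for §2, so it cannot stand once §2 is removed. §4 mentions §6 but its own obligation stands independently of §6, so §4 is not affected. §7 mentions §2 but its own obligation stands independently of §2, so §7 is not affected. With no severability clause, the stated default rule severs what cannot stand and enforces each remaining provision that can operate on its own. That leaves §1, §4, §5, §7, §8, and §9 in effect.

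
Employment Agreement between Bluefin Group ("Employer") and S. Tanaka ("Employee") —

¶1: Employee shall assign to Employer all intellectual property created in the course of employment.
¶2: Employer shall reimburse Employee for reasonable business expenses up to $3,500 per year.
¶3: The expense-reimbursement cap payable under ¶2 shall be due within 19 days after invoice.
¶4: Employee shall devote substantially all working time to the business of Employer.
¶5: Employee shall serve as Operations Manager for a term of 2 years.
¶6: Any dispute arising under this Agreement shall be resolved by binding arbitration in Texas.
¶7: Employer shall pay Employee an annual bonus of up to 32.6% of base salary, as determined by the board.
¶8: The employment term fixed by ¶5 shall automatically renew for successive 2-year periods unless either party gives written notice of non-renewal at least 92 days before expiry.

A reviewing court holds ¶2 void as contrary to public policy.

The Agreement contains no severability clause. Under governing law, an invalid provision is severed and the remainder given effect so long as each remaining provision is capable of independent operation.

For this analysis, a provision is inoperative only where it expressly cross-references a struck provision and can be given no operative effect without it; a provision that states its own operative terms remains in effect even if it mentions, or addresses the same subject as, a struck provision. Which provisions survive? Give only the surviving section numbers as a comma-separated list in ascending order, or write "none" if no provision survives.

¶2 is struck. The whole of ¶3 is the payment deadline for the expense-reimbursement cap, defined by reference to ¶2, so ¶3 cannot stand once ¶2 is removed. With no severability clause, the stated default rule severs what cannot stand and enforces each remaining provision that can operate on its own. That leaves ¶1, ¶4, ¶5, ¶6, ¶7, and ¶8 in effect.

1, 4, 5, 6, 7, 8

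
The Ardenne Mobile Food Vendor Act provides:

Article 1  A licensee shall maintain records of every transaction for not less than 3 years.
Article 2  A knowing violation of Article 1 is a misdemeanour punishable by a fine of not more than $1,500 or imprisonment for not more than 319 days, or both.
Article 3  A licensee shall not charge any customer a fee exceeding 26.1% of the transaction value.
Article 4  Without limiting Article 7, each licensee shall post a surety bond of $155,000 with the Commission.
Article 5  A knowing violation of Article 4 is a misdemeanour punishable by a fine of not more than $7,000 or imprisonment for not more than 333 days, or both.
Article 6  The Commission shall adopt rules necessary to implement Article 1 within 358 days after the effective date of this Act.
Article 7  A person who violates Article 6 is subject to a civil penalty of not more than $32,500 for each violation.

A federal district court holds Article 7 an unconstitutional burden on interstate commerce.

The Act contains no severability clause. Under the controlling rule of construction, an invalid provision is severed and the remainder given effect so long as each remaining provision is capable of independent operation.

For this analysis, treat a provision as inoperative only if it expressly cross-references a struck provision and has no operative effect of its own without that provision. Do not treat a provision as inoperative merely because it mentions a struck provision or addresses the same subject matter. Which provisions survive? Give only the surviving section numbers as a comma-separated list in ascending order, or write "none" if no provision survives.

1, 2, 3, 4, 5, 6

Article 7 is struck. Article 4 mentions Article 7 but its own obligation stands independently of Article 7, so Article 4 is not affected. No other provision's operative terms depend on Article 7. Under the stated default rule, only provisions that cannot operate independently fall away; the rest are enforced. Article 1, Article 2, Article 3, Article 4, Article 5, and Article 6 remain in effect.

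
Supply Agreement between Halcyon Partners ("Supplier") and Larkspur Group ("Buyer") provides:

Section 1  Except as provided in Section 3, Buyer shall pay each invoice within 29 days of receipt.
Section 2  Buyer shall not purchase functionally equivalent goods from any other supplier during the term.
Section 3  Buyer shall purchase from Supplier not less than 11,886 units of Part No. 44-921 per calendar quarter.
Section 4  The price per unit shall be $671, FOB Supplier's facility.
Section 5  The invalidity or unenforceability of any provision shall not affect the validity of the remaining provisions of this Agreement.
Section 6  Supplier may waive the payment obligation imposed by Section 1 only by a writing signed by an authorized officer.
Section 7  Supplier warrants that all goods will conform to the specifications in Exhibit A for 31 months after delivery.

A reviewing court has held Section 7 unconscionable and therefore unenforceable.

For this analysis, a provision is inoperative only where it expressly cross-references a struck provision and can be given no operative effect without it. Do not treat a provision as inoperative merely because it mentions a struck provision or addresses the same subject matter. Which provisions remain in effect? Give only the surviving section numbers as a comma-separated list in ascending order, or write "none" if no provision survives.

1, 2, 3, 4, 5, 6

Section 7 is struck. No other provision's operative terms depend on Section 7. Section 5 is a severability clause and preserves every provision that can still be given independent effect. Section 1, Section 2, Section 3, Section 4, Section 5, and Section 6 remain in effect.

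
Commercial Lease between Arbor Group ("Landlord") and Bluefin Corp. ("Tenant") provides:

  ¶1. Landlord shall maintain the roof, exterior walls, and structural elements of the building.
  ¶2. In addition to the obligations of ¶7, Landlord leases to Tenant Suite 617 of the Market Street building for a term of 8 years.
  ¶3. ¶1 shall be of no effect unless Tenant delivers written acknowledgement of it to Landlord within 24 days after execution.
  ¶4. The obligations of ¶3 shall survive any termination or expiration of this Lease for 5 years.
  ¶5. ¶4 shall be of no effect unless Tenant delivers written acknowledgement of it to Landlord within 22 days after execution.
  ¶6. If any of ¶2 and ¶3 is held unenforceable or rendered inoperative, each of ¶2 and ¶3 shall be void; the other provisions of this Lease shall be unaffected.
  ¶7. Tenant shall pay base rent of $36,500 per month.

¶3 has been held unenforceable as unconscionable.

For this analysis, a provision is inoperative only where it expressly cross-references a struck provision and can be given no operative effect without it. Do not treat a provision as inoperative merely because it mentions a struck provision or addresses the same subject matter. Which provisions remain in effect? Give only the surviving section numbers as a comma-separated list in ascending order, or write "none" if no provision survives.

¶3 is struck. ¶4 merely fixes the survival period for ¶3; with ¶3 gone it has nothing to operate on and falls away. ¶5 operates only by reference to ¶4, so it falls with ¶4. ¶6 declares ¶2 and ¶3 mutually dependent; since one of them has fallen, all of them are of no effect. That brings down ¶2 as well. The remainder continues in force under ¶6. That leaves ¶1, ¶6, and ¶7 in effect.

1, 6, 7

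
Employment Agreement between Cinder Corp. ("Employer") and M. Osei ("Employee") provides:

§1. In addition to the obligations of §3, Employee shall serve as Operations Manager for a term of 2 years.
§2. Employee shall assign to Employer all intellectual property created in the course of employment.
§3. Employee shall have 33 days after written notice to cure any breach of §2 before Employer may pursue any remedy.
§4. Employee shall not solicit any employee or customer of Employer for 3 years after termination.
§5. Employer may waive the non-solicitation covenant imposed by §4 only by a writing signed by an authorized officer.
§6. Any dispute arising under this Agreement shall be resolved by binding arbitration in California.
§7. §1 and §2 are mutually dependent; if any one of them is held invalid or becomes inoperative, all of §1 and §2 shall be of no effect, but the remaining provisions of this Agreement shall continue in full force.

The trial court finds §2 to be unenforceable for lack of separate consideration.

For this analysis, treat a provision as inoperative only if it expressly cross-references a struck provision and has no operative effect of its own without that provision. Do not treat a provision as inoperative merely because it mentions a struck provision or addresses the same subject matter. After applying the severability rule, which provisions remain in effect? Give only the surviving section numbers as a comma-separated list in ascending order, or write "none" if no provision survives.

§2 is struck. §3 merely fixes the cure period for breach of §2; with §2 gone it has nothing to operate on and falls away. §7 declares §1 and §2 mutually dependent; since one of them has fallen, all of them are of no effect. That brings down §1 as well. The remainder continues in force under §7. That leaves §4, §5, §6, and §7 in effect.

4, 5, 6, 7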